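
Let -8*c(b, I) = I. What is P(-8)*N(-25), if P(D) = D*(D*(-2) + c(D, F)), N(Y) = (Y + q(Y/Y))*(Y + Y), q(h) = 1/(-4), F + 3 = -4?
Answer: -340875/2 ≈ -1.7044e+5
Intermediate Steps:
F = -7 (F = -3 - 4 = -7)
c(b, I) = -I/8
q(h) = -¼
N(Y) = 2*Y*(-¼ + Y) (N(Y) = (Y - ¼)*(Y + Y) = (-¼ + Y)*(2*Y) = 2*Y*(-¼ + Y))
P(D) = D*(7/8 - 2*D) (P(D) = D*(D*(-2) - ⅛*(-7)) = D*(-2*D + 7/8) = D*(7/8 - 2*D))
P(-8)*N(-25) = ((⅛)*(-8)*(7 - 16*(-8)))*((½)*(-25)*(-1 + 4*(-25))) = ((⅛)*(-8)*(7 + 128))*((½)*(-25)*(-1 - 100)) = ((⅛)*(-8)*135)*((½)*(-25)*(-101)) = -135*2525/2 = -340875/2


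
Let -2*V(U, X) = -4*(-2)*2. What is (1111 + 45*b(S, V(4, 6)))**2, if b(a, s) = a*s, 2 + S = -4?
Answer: 10699441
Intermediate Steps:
V(U, X) = -8 (V(U, X) = -(-4*(-2))*2/2 = -4*2 = -1/2*16 = -8)
S = -6 (S = -2 - 4 = -6)
(1111 + 45*b(S, V(4, 6)))**2 = (1111 + 45*(-6*(-8)))**2 = (1111 + 45*48)**2 = (1111 + 2160)**2 = 3271**2 = 10699441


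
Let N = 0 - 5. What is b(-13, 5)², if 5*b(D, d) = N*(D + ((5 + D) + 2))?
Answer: 361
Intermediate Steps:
N = -5
b(D, d) = -7 - 2*D (b(D, d) = (-5*(D + ((5 + D) + 2)))/5 = (-5*(D + (7 + D)))/5 = (-5*(7 + 2*D))/5 = (-35 - 10*D)/5 = -7 - 2*D)
b(-13, 5)² = (-7 - 2*(-13))² = (-7 + 26)² = 19² = 361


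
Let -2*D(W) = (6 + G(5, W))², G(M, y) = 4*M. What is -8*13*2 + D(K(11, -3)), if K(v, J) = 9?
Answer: -546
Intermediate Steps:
D(W) = -338 (D(W) = -(6 + 4*5)²/2 = -(6 + 20)²/2 = -½*26² = -½*676 = -338)
-8*13*2 + D(K(11, -3)) = -8*13*2 - 338 = -104*2 - 338 = -208 - 338 = -546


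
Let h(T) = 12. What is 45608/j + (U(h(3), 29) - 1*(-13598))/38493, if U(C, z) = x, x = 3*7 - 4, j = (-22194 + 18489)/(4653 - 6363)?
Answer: 115755049/5499 ≈ 21050.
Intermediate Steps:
j = 13/6 (j = -3705/(-1710) = -3705*(-1/1710) = 13/6 ≈ 2.1667)
x = 17 (x = 21 - 4 = 17)
U(C, z) = 17
45608/j + (U(h(3), 29) - 1*(-13598))/38493 = 45608/(13/6) + (17 - 1*(-13598))/38493 = 45608*(6/13) + (17 + 13598)*(1/38493) = 273648/13 + 13615*(1/38493) = 273648/13 + 1945/5499 = 115755049/5499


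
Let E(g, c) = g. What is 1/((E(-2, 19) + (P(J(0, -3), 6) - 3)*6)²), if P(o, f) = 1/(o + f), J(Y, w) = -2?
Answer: 4/1369 ≈ 0.0029218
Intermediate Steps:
P(o, f) = 1/(f + o)
1/((E(-2, 19) + (P(J(0, -3), 6) - 3)*6)²) = 1/((-2 + (1/(6 - 2) - 3)*6)²) = 1/((-2 + (1/4 - 3)*6)²) = 1/((-2 + (¼ - 3)*6)²) = 1/((-2 - 11/4*6)²) = 1/((-2 - 33/2)²) = 1/((-37/2)²) = 1/(1369/4) = 4/1369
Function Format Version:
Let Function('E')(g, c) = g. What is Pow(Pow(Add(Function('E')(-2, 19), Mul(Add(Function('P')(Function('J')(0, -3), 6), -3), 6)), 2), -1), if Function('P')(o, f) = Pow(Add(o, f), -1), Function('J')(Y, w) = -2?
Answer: Rational(4, 1369) ≈ 0.0029218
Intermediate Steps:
Function('P')(o, f) = Pow(Add(f, o), -1)
Pow(Pow(Add(Function('E')(-2, 19), Mul(Add(Function('P')(Function('J')(0, -3), 6), -3), 6)), 2), -1) = Pow(Pow(Add(-2, Mul(Add(Pow(Add(6, -2), -1), -3), 6)), 2), -1) = Pow(Pow(Add(-2, Mul(Add(Pow(4, -1), -3), 6)), 2), -1) = Pow(Pow(Add(-2, Mul(Add(Rational(1, 4), -3), 6)), 2), -1) = Pow(Pow(Add(-2, Mul(Rational(-11, 4), 6)), 2), -1) = Pow(Pow(Add(-2, Rational(-33, 2)), 2), -1) = Pow(Pow(Rational(-37, 2), 2), -1) = Pow(Rational(1369, 4), -1) = Rational(4, 1369)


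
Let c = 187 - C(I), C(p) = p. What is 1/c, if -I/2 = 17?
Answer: 1/221 ≈ 0.0045249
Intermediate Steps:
I = -34 (I = -2*17 = -34)
c = 221 (c = 187 - 1*(-34) = 187 + 34 = 221)
1/c = 1/221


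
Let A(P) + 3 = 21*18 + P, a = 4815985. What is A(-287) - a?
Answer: -4815897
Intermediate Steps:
A(P) = 375 + P (A(P) = -3 + (21*18 + P) = -3 + (378 + P) = 375 + P)
A(-287) - a = (375 - 287) - 1*4815985 = 88 - 4815985 = -4815897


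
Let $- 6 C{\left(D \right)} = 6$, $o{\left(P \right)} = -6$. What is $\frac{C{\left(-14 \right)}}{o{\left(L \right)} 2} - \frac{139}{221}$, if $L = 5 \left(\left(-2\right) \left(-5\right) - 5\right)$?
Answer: $- \frac{1447}{2652} \approx -0.54563$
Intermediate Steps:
$L = 25$ ($L = 5 \left(10 - 5\right) = 5 \cdot 5 = 25$)
$C{\left(D \right)} = -1$ ($C{\left(D \right)} = \left(- \frac{1}{6}\right) 6 = -1$)
$\frac{C{\left(-14 \right)}}{o{\left(L \right)} 2} - \frac{139}{221} = - \frac{1}{\left(-6\right) 2} - \frac{139}{221} = - \frac{1}{-12} - \frac{139}{221} = \left(-1\right) \left(- \frac{1}{12}\right) - \frac{139}{221} = \frac{1}{12} - \frac{139}{221} = - \frac{1447}{2652}$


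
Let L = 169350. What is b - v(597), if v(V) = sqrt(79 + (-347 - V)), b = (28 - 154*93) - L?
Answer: -183644 - I*sqrt(865) ≈ -1.8364e+5 - 29.411*I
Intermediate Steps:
b = -183644 (b = (28 - 154*93) - 1*169350 = (28 - 14322) - 169350 = -14294 - 169350 = -183644)
v(V) = sqrt(-268 - V)
b - v(597) = -183644 - sqrt(-268 - 1*597) = -183644 - sqrt(-268 - 597) = -183644 - sqrt(-865) = -183644 - I*sqrt(865)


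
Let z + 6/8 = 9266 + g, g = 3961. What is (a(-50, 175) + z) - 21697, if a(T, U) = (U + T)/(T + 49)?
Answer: -34383/4 ≈ -8595.8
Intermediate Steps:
a(T, U) = (T + U)/(49 + T)
z = 52905/4 (z = -¾ + (9266 + 3961) = -¾ + 13227 = 52905/4 ≈ 13226.)
(a(-50, 175) + z) - 21697 = ((-50 + 175)/(49 - 50) + 52905/4) - 21697 = (125/(-1) + 52905/4) - 21697 = (-1*125 + 52905/4) - 21697 = (-125 + 52905/4) - 21697 = 52405/4 - 21697 = -34383/4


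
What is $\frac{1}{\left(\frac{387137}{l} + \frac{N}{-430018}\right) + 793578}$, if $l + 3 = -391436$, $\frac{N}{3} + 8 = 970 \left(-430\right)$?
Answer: $\frac{84162907951}{66789993836507063} \approx 1.2601 \cdot 10^{-6}$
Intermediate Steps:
$N = -1251324$ ($N = -24 + 3 \cdot 970 \left(-430\right) = -24 + 3 \left(-417100\right) = -24 - 1251300 = -1251324$)
$l = -391439$ ($l = -3 - 391436 = -391439$)
$\frac{1}{\left(\frac{387137}{l} + \frac{N}{-430018}\right) + 793578} = \frac{1}{\left(\frac{387137}{-391439} - \frac{1251324}{-430018}\right) + 793578} = \frac{1}{\left(387137 \left(- \frac{1}{391439}\right) - - \frac{625662}{215009}\right) + 793578} = \frac{1}{\left(- \frac{387137}{391439} + \frac{625662}{215009}\right) + 793578} = \frac{1}{\frac{161670568385}{84162907951} + 793578} = \frac{1}{\frac{66789993836507063}{84162907951}} = \frac{84162907951}{66789993836507063}$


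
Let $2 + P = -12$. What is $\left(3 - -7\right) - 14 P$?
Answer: $206$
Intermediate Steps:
$P = -14$ ($P = -2 - 12 = -14$)
$\left(3 - -7\right) - 14 P = \left(3 - -7\right) - -196 = \left(3 + 7\right) + 196 = 10 + 196 = 206$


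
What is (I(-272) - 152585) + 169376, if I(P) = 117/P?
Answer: 4567035/272 ≈ 16791.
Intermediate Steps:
(I(-272) - 152585) + 169376 = (117/(-272) - 152585) + 169376 = (117*(-1/272) - 152585) + 169376 = (-117/272 - 152585) + 169376 = -41503237/272 + 169376 = 4567035/272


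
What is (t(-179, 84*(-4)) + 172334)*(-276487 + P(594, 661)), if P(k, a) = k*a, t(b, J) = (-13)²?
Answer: 20035705941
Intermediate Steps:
t(b, J) = 169
P(k, a) = a*k
(t(-179, 84*(-4)) + 172334)*(-276487 + P(594, 661)) = (169 + 172334)*(-276487 + 661*594) = 172503*(-276487 + 392634) = 172503*116147 = 20035705941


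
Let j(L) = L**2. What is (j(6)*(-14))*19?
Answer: -9576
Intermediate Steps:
(j(6)*(-14))*19 = (6**2*(-14))*19 = (36*(-14))*19 = -504*19 = -9576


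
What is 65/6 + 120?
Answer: 785/6 ≈ 130.83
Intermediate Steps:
65/6 + 120 = 785/6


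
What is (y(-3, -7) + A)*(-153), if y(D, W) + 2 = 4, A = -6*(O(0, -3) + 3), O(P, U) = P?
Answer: 2448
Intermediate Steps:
A = -18 (A = -6*(0 + 3) = -6*3 = -18)
y(D, W) = 2 (y(D, W) = -2 + 4 = 2)
(y(-3, -7) + A)*(-153) = (2 - 18)*(-153) = -16*(-153) = 2448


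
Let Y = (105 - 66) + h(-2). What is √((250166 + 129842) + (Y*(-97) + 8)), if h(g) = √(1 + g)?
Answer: √(376233 - 97*I) ≈ 613.38 - 0.079*I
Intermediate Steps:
Y = 39 + I (Y = (105 - 66) + √(1 - 2) = 39 + √(-1) = 39 + I ≈ 39.0 + 1.0*I)
√((250166 + 129842) + (Y*(-97) + 8)) = √((250166 + 129842) + ((39 + I)*(-97) + 8)) = √(380008 + ((-3783 - 97*I) + 8)) = √(380008 + (-3775 - 97*I)) = √(376233 - 97*I)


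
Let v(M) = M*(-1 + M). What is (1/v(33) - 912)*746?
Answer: -359225483/528 ≈ -6.8035e+5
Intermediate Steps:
(1/v(33) - 912)*746 = (1/(33*(-1 + 33)) - 912)*746 = (1/(33*32) - 912)*746 = (1/1056 - 912)*746 = -963071/1056*746 = -359225483/528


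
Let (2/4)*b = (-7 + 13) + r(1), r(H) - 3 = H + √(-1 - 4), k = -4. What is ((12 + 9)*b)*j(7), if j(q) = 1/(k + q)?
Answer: 140 + 14*I*√5 ≈ 140.0 + 31.305*I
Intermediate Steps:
j(q) = 1/(-4 + q)
r(H) = 3 + H + I*√5 (r(H) = 3 + (H + √(-1 - 4)) = 3 + (H + √(-5)) = 3 + (H + I*√5) = 3 + H + I*√5)
b = 20 + 2*I*√5 (b = 2*((-7 + 13) + (3 + 1 + I*√5)) = 2*(6 + (4 + I*√5)) = 2*(10 + I*√5) = 20 + 2*I*√5 ≈ 20.0 + 4.4721*I)
((12 + 9)*b)*j(7) = ((12 + 9)*(20 + 2*I*√5))/(-4 + 7) = (21*(20 + 2*I*√5))/3 = (420 + 42*I*√5)*(⅓) = 140 + 14*I*√5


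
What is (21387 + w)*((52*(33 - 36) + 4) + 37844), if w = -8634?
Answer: 480686076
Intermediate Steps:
(21387 + w)*((52*(33 - 36) + 4) + 37844) = (21387 - 8634)*((52*(33 - 36) + 4) + 37844) = 12753*((52*(-3) + 4) + 37844) = 12753*((-156 + 4) + 37844) = 12753*(-152 + 37844) = 12753*37692 = 480686076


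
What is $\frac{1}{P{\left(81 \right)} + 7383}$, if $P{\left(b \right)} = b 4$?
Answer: $\frac{1}{7707} \approx 0.00012975$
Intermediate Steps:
$P{\left(b \right)} = 4 b$
$\frac{1}{P{\left(81 \right)} + 7383} = \frac{1}{4 \cdot 81 + 7383} = \frac{1}{324 + 7383} = \frac{1}{7707}$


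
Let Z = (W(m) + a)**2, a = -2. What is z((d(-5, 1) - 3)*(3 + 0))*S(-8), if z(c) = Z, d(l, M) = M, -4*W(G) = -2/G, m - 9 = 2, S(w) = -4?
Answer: -1849/121 ≈ -15.281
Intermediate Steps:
m = 11 (m = 9 + 2 = 11)
W(G) = 1/(2*G) (W(G) = -(-1)/(2*G) = 1/(2*G))
Z = 1849/484 (Z = ((1/2)/11 - 2)**2 = ((1/2)*(1/11) - 2)**2 = (1/22 - 2)**2 = (-43/22)**2 = 1849/484 ≈ 3.8202)
z(c) = 1849/484
z((d(-5, 1) - 3)*(3 + 0))*S(-8) = (1849/484)*(-4) = -1849/121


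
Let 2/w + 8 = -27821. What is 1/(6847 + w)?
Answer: 27829/190545161 ≈ 0.00014605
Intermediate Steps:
w = -2/27829 (w = 2/(-8 - 27821) = 2/(-27829) = 2*(-1/27829) = -2/27829 ≈ -7.1867e-5)
1/(6847 + w) = 1/(6847 - 2/27829) = 1/(190545161/27829) = 27829/190545161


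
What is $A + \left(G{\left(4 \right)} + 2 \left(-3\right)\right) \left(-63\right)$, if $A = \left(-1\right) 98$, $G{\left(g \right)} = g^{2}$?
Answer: $-728$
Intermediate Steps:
$A = -98$
$A + \left(G{\left(4 \right)} + 2 \left(-3\right)\right) \left(-63\right) = -98 + \left(4^{2} + 2 \left(-3\right)\right) \left(-63\right) = -98 + \left(16 - 6\right) \left(-63\right) = -98 + 10 \left(-63\right) = -98 - 630 = -728$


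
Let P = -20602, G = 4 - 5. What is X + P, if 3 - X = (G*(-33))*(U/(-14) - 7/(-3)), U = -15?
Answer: -289959/14 ≈ -20711.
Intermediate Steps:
G = -1
X = -1531/14 (X = 3 - (-1*(-33))*(-15/(-14) - 7/(-3)) = 3 - 33*(-15*(-1/14) - 7*(-1/3)) = 3 - 33*(15/14 + 7/3) = 3 - 33*143/42 = 3 - 1*1573/14 = 3 - 1573/14 = -1531/14 ≈ -109.36)
X + P = -1531/14 - 20602 = -289959/14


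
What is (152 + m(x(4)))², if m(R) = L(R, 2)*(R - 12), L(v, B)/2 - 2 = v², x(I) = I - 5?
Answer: 5476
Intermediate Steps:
x(I) = -5 + I
L(v, B) = 4 + 2*v²
m(R) = (-12 + R)*(4 + 2*R²) (m(R) = (4 + 2*R²)*(R - 12) = (4 + 2*R²)*(-12 + R) = (-12 + R)*(4 + 2*R²))
(152 + m(x(4)))² = (152 + 2*(-12 + (-5 + 4))*(2 + (-5 + 4)²))² = (152 + 2*(-12 - 1)*(2 + (-1)²))² = (152 + 2*(-13)*(2 + 1))² = (152 + 2*(-13)*3)² = (152 - 78)² = 74² = 5476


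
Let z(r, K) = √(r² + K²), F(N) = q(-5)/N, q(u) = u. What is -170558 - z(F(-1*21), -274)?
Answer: -170558 - √33108541/21 ≈ -1.7083e+5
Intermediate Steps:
F(N) = -5/N
z(r, K) = √(K² + r²)
-170558 - z(F(-1*21), -274) = -170558 - √((-274)² + (-5/((-1*21)))²) = -170558 - √(75076 + (-5/(-21))²) = -170558 - √(75076 + (-5*(-1/21))²) = -170558 - √(75076 + (5/21)²) = -170558 - √(75076 + 25/441) = -170558 - √(33108541/441) = -170558 - √33108541/21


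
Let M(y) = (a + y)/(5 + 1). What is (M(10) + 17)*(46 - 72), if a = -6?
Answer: -1378/3 ≈ -459.33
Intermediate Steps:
M(y) = -1 + y/6 (M(y) = (-6 + y)/(5 + 1) = (-6 + y)/6 = (-6 + y)*(1/6) = -1 + y/6)
(M(10) + 17)*(46 - 72) = ((-1 + (1/6)*10) + 17)*(46 - 72) = ((-1 + 5/3) + 17)*(-26) = (2/3 + 17)*(-26) = (53/3)*(-26) = -1378/3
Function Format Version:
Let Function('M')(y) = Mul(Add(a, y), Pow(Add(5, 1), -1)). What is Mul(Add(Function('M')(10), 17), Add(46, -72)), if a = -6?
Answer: Rational(-1378, 3) ≈ -459.33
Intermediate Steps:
Function('M')(y) = Add(-1, Mul(Rational(1, 6), y)) (Function('M')(y) = Mul(Add(-6, y), Pow(Add(5, 1), -1)) = Mul(Add(-6, y), Pow(6, -1)) = Mul(Add(-6, y), Rational(1, 6)) = Add(-1, Mul(Rational(1, 6), y)))
Mul(Add(Function('M')(10), 17), Add(46, -72)) = Mul(Add(Add(-1, Mul(Rational(1, 6), 10)), 17), Add(46, -72)) = Mul(Add(Add(-1, Rational(5, 3)), 17), -26) = Mul(Add(Rational(2, 3), 17), -26) = Mul(Rational(53, 3), -26) = Rational(-1378, 3)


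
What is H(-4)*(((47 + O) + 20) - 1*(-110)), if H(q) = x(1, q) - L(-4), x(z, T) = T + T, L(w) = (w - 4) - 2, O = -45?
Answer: 264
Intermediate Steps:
L(w) = -6 + w (L(w) = (-4 + w) - 2 = -6 + w)
x(z, T) = 2*T
H(q) = 10 + 2*q (H(q) = 2*q - (-6 - 4) = 2*q - 1*(-10) = 2*q + 10 = 10 + 2*q)
H(-4)*(((47 + O) + 20) - 1*(-110)) = (10 + 2*(-4))*(((47 - 45) + 20) - 1*(-110)) = (10 - 8)*((2 + 20) + 110) = 2*(22 + 110) = 2*132 = 264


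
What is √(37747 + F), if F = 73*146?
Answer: √48405 ≈ 220.01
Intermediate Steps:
F = 10658
√(37747 + F) = √(37747 + 10658) = √48405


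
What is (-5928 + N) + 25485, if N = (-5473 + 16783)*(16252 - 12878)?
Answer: 38179497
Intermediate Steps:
N = 38159940 (N = 11310*3374 = 38159940)
(-5928 + N) + 25485 = (-5928 + 38159940) + 25485 = 38154012 + 25485 = 38179497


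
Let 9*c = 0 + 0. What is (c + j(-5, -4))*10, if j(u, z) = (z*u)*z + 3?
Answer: -770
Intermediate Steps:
j(u, z) = 3 + u*z² (j(u, z) = (u*z)*z + 3 = u*z² + 3 = 3 + u*z²)
c = 0 (c = (0 + 0)/9 = (⅑)*0 = 0)
(c + j(-5, -4))*10 = (0 + (3 - 5*(-4)²))*10 = (0 + (3 - 5*16))*10 = (0 + (3 - 80))*10 = (0 - 77)*10 = -77*10 = -770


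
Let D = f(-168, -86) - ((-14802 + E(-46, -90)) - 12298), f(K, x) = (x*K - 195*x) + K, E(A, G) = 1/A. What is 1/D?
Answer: 46/2674901 ≈ 1.7197e-5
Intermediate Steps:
f(K, x) = K - 195*x + K*x (f(K, x) = (K*x - 195*x) + K = (-195*x + K*x) + K = K - 195*x + K*x)
D = 2674901/46 (D = (-168 - 195*(-86) - 168*(-86)) - ((-14802 + 1/(-46)) - 12298) = (-168 + 16770 + 14448) - ((-14802 - 1/46) - 12298) = 31050 - (-680893/46 - 12298) = 31050 - 1*(-1246601/46) = 31050 + 1246601/46 = 2674901/46 ≈ 58150.)
1/D = 1/(2674901/46) = 46/2674901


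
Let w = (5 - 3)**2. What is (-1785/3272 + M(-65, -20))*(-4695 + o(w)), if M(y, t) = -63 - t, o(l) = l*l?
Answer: 666668599/3272 ≈ 2.0375e+5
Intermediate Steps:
w = 4 (w = 2**2 = 4)
o(l) = l**2
(-1785/3272 + M(-65, -20))*(-4695 + o(w)) = (-1785/3272 + (-63 - 1*(-20)))*(-4695 + 4**2) = (-1785*1/3272 + (-63 + 20))*(-4695 + 16) = (-1785/3272 - 43)*(-4679) = -142481/3272*(-4679) = 666668599/3272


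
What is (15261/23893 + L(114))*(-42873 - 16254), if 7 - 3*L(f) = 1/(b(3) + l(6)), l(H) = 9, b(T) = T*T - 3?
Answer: -62509399453/358395 ≈ -1.7441e+5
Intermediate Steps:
b(T) = -3 + T**2 (b(T) = T**2 - 3 = -3 + T**2)
L(f) = 104/45 (L(f) = 7/3 - 1/(3*((-3 + 3**2) + 9)) = 7/3 - 1/(3*((-3 + 9) + 9)) = 7/3 - 1/(3*(6 + 9)) = 7/3 - 1/3/15 = 7/3 - 1/3*1/15 = 7/3 - 1/45 = 104/45)
(15261/23893 + L(114))*(-42873 - 16254) = (15261/23893 + 104/45)*(-42873 - 16254) = (15261*(1/23893) + 104/45)*(-59127) = (15261/23893 + 104/45)*(-59127) = (3171617/1075185)*(-59127) = -62509399453/358395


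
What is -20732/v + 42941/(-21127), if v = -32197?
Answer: -944566413/680226019 ≈ -1.3886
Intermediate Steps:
-20732/v + 42941/(-21127) = -20732/(-32197) + 42941/(-21127) = -20732*(-1/32197) + 42941*(-1/21127) = 20732/32197 - 42941/21127 = -944566413/680226019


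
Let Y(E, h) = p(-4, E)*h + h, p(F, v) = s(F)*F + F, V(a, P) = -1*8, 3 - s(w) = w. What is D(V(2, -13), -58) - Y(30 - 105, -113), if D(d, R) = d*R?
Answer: -3039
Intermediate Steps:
s(w) = 3 - w
V(a, P) = -8
p(F, v) = F + F*(3 - F) (p(F, v) = (3 - F)*F + F = F*(3 - F) + F = F + F*(3 - F))
D(d, R) = R*d
Y(E, h) = -31*h (Y(E, h) = (-4*(4 - 1*(-4)))*h + h = (-4*(4 + 4))*h + h = (-4*8)*h + h = -32*h + h = -31*h)
D(V(2, -13), -58) - Y(30 - 105, -113) = -58*(-8) - (-31)*(-113) = 464 - 1*3503 = 464 - 3503 = -3039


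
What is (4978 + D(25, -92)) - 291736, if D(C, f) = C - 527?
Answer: -287260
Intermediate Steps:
D(C, f) = -527 + C
(4978 + D(25, -92)) - 291736 = (4978 + (-527 + 25)) - 291736 = (4978 - 502) - 291736 = 4476 - 291736 = -287260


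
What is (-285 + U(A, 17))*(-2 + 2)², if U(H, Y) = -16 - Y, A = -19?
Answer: 0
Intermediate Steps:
(-285 + U(A, 17))*(-2 + 2)² = (-285 + (-16 - 1*17))*(-2 + 2)² = (-285 + (-16 - 17))*0² = (-285 - 33)*0 = -318*0 = 0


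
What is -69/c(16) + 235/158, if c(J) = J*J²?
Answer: 475829/323584 ≈ 1.4705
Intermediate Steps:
c(J) = J³
-69/c(16) + 235/158 = -69/(16³) + 235/158 = -69/4096 + 235*(1/158) = -69*1/4096 + 235/158 = -69/4096 + 235/158 = 475829/323584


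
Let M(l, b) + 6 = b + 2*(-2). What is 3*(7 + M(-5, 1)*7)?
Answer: -168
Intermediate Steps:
M(l, b) = -10 + b (M(l, b) = -6 + (b + 2*(-2)) = -6 + (b - 4) = -6 + (-4 + b) = -10 + b)
3*(7 + M(-5, 1)*7) = 3*(7 + (-10 + 1)*7) = 3*(7 - 9*7) = 3*(7 - 63) = 3*(-56) = -168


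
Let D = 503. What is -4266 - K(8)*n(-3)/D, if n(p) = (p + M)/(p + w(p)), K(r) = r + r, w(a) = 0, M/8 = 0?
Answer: -2145814/503 ≈ -4266.0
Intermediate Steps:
M = 0 (M = 8*0 = 0)
K(r) = 2*r
n(p) = 1 (n(p) = (p + 0)/(p + 0) = p/p = 1)
-4266 - K(8)*n(-3)/D = -4266 - (2*8)*1/503 = -4266 - 16*1/503 = -4266 - 16/503 = -2145814/503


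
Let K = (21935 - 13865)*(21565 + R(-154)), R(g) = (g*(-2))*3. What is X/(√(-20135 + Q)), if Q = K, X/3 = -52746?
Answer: -158238*√181466095/181466095 ≈ -11.747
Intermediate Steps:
X = -158238 (X = 3*(-52746) = -158238)
R(g) = -6*g (R(g) = -2*g*3 = -6*g)
K = 181486230 (K = (21935 - 13865)*(21565 - 6*(-154)) = 8070*(21565 + 924) = 8070*22489 = 181486230)
Q = 181486230
X/(√(-20135 + Q)) = -158238/√(-20135 + 181486230) = -158238*√181466095/181466095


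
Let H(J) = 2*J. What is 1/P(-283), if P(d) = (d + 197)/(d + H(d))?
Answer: 849/86 ≈ 9.8721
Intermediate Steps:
P(d) = (197 + d)/(3*d) (P(d) = (d + 197)/(d + 2*d) = (197 + d)/((3*d)) = (197 + d)*(1/(3*d)) = (197 + d)/(3*d))
1/P(-283) = 1/((⅓)*(197 - 283)/(-283)) = 1/((⅓)*(-1/283)*(-86)) = 1/(86/849) = 849/86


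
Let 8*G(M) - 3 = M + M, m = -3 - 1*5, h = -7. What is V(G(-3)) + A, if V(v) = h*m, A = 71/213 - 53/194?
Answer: 32627/582 ≈ 56.060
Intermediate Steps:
m = -8 (m = -3 - 5 = -8)
A = 35/582 (A = 71*(1/213) - 53*1/194 = ⅓ - 53/194 = 35/582 ≈ 0.060137)
G(M) = 3/8 + M/4 (G(M) = 3/8 + (M + M)/8 = 3/8 + (2*M)/8 = 3/8 + M/4)
V(v) = 56 (V(v) = -7*(-8) = 56)
V(G(-3)) + A = 56 + 35/582 = 32627/582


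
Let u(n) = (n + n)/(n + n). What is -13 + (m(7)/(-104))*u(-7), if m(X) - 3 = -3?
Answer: -13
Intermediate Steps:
m(X) = 0 (m(X) = 3 - 3 = 0)
u(n) = 1 (u(n) = (2*n)/((2*n)) = (2*n)*(1/(2*n)) = 1)
-13 + (m(7)/(-104))*u(-7) = -13 + (0/(-104))*1 = -13 + (0*(-1/104))*1 = -13 + 0*1 = -13 + 0 = -13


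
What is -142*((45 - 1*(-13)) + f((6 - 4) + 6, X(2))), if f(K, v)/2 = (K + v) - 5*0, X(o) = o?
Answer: -11076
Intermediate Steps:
f(K, v) = 2*K + 2*v (f(K, v) = 2*((K + v) - 5*0) = 2*((K + v) + 0) = 2*(K + v) = 2*K + 2*v)
-142*((45 - 1*(-13)) + f((6 - 4) + 6, X(2))) = -142*((45 - 1*(-13)) + (2*((6 - 4) + 6) + 2*2)) = -142*((45 + 13) + (2*(2 + 6) + 4)) = -142*(58 + (2*8 + 4)) = -142*(58 + (16 + 4)) = -142*(58 + 20) = -142*78 = -11076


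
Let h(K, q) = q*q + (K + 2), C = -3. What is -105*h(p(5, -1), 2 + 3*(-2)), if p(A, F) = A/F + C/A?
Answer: -1302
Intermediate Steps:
p(A, F) = -3/A + A/F (p(A, F) = A/F - 3/A = -3/A + A/F)
h(K, q) = 2 + K + q² (h(K, q) = q² + (2 + K) = 2 + K + q²)
-105*h(p(5, -1), 2 + 3*(-2)) = -105*(2 + (-3/5 + 5/(-1)) + (2 + 3*(-2))²) = -105*(2 + (-3*⅕ + 5*(-1)) + (2 - 6)²) = -105*(2 + (-⅗ - 5) + (-4)²) = -105*(2 - 28/5 + 16) = -105*62/5 = -1302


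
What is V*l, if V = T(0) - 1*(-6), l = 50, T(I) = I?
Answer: 300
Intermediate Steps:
V = 6 (V = 0 - 1*(-6) = 0 + 6 = 6)
V*l = 6*50 = 300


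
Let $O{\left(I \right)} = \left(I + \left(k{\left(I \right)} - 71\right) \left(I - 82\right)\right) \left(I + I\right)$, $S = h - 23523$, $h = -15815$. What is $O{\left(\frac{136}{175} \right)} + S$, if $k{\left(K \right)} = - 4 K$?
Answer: $- \frac{160679768598}{5359375} \approx -29981.0$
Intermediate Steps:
$S = -39338$ ($S = -15815 - 23523 = -39338$)
$O{\left(I \right)} = 2 I \left(I + \left(-82 + I\right) \left(-71 - 4 I\right)\right)$ ($O{\left(I \right)} = \left(I + \left(- 4 I - 71\right) \left(I - 82\right)\right) \left(I + I\right) = \left(I + \left(-71 - 4 I\right) \left(-82 + I\right)\right) 2 I = \left(I + \left(-82 + I\right) \left(-71 - 4 I\right)\right) 2 I = 2 I \left(I + \left(-82 + I\right) \left(-71 - 4 I\right)\right)$)
$O{\left(\frac{136}{175} \right)} + S = 4 \cdot \frac{136}{175} \left(2911 - 2 \left(\frac{136}{175}\right)^{2} + 129 \cdot \frac{136}{175}\right) - 39338 = 4 \cdot \frac{136}{175} \left(2911 - \frac{36992}{30625} + \frac{17544}{175}\right) - 39338 = 4 \cdot \frac{136}{175} \cdot \frac{92182583}{30625} - 39338 = \frac{50147325152}{5359375} - 39338 = - \frac{160679768598}{5359375}$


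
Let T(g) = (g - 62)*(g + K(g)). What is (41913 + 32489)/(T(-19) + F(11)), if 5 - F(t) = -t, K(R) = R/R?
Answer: 37201/737 ≈ 50.476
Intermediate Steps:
K(R) = 1
F(t) = 5 + t (F(t) = 5 - (-1)*t = 5 + t)
T(g) = (1 + g)*(-62 + g) (T(g) = (g - 62)*(g + 1) = (-62 + g)*(1 + g) = (1 + g)*(-62 + g))
(41913 + 32489)/(T(-19) + F(11)) = (41913 + 32489)/((-62 + (-19)² - 61*(-19)) + (5 + 11)) = 74402/((-62 + 361 + 1159) + 16) = 74402/(1458 + 16) = 74402/1474 = 74402*(1/1474) = 37201/737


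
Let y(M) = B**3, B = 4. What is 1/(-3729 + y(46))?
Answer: -1/3665 ≈ -0.00027285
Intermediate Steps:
y(M) = 64 (y(M) = 4**3 = 64)
1/(-3729 + y(46)) = 1/(-3729 + 64) = 1/(-3665) = -1/3665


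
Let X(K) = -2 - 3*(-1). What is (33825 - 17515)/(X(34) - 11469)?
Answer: -8155/5734 ≈ -1.4222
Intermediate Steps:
X(K) = 1 (X(K) = -2 + 3 = 1)
(33825 - 17515)/(X(34) - 11469) = (33825 - 17515)/(1 - 11469) = 16310/(-11468) = 16310*(-1/11468) = -8155/5734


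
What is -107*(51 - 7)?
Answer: -4708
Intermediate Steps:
-107*(51 - 7) = -107*44 = -4708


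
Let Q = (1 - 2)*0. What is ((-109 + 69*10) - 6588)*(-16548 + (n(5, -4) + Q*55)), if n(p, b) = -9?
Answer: 99457899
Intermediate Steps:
Q = 0 (Q = -1*0 = 0)
((-109 + 69*10) - 6588)*(-16548 + (n(5, -4) + Q*55)) = ((-109 + 69*10) - 6588)*(-16548 + (-9 + 0*55)) = ((-109 + 690) - 6588)*(-16548 + (-9 + 0)) = (581 - 6588)*(-16548 - 9) = -6007*(-16557) = 99457899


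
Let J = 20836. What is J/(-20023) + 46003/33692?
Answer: 219111557/674614916 ≈ 0.32479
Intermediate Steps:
J/(-20023) + 46003/33692 = 20836/(-20023) + 46003/33692 = 20836*(-1/20023) + 46003*(1/33692) = -20836/20023 + 46003/33692 = 219111557/674614916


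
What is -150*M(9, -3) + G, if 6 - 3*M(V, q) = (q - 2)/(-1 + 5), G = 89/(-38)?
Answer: -6932/19 ≈ -364.84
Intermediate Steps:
G = -89/38 (G = 89*(-1/38) = -89/38 ≈ -2.3421)
M(V, q) = 13/6 - q/12 (M(V, q) = 2 - (q - 2)/(3*(-1 + 5)) = 2 - (-2 + q)/(3*4) = 2 - (-1/2 + q/4)/3 = 2 + (1/6 - q/12) = 13/6 - q/12)
-150*M(9, -3) + G = -150*(13/6 - 1/12*(-3)) - 89/38 = -150*(13/6 + 1/4) - 89/38 = -150*29/12 - 89/38 = -725/2 - 89/38 = -6932/19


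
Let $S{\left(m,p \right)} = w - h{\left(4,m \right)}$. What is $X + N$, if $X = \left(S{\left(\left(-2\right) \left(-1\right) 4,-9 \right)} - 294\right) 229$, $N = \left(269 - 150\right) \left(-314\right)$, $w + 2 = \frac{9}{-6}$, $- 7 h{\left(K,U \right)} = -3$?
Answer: $- \frac{1478283}{14} \approx -1.0559 \cdot 10^{5}$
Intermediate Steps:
$h{\left(K,U \right)} = \frac{3}{7}$ ($h{\left(K,U \right)} = \left(- \frac{1}{7}\right) \left(-3\right) = \frac{3}{7}$)
$w = - \frac{7}{2}$ ($w = -2 + \frac{9}{-6} = -2 + 9 \left(- \frac{1}{6}\right) = -2 - \frac{3}{2} = - \frac{7}{2} \approx -3.5$)
$N = -37366$ ($N = 119 \left(-314\right) = -37366$)
$S{\left(m,p \right)} = - \frac{55}{14}$ ($S{\left(m,p \right)} = - \frac{7}{2} - \frac{3}{7} = - \frac{55}{14}$)
$X = - \frac{955159}{14}$ ($X = \left(- \frac{55}{14} - 294\right) 229 = \left(- \frac{4171}{14}\right) 229 = - \frac{955159}{14} \approx -68226.0$)
$X + N = - \frac{955159}{14} - 37366 = - \frac{1478283}{14}$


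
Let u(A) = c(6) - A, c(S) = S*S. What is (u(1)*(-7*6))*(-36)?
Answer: 52920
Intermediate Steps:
c(S) = S²
u(A) = 36 - A (u(A) = 6² - A = 36 - A)
(u(1)*(-7*6))*(-36) = ((36 - 1*1)*(-7*6))*(-36) = ((36 - 1)*(-42))*(-36) = (35*(-42))*(-36) = -1470*(-36) = 52920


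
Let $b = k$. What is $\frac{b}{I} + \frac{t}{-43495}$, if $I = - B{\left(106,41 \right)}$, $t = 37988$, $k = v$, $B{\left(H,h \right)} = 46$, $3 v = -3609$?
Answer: $\frac{50577037}{2000770} \approx 25.279$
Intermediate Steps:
$v = -1203$ ($v = \frac{1}{3} \left(-3609\right) = -1203$)
$k = -1203$
$b = -1203$
$I = -46$ ($I = \left(-1\right) 46 = -46$)
$\frac{b}{I} + \frac{t}{-43495} = - \frac{1203}{-46} + \frac{37988}{-43495} = \left(-1203\right) \left(- \frac{1}{46}\right) + 37988 \left(- \frac{1}{43495}\right) = \frac{1203}{46} - \frac{37988}{43495} = \frac{50577037}{2000770}$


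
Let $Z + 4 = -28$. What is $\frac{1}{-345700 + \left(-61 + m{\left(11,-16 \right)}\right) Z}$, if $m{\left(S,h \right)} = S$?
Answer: $- \frac{1}{344100} \approx -2.9061 \cdot 10^{-6}$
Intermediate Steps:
$Z = -32$ ($Z = -4 - 28 = -32$)
$\frac{1}{-345700 + \left(-61 + m{\left(11,-16 \right)}\right) Z} = \frac{1}{-345700 + \left(-61 + 11\right) \left(-32\right)} = \frac{1}{-345700 - -1600} = \frac{1}{-345700 + 1600} = \frac{1}{-344100} = - \frac{1}{344100}$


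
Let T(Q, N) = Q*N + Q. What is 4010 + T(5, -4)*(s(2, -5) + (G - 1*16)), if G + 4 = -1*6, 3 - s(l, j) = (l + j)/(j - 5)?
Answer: 8719/2 ≈ 4359.5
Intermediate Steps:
T(Q, N) = Q + N*Q (T(Q, N) = N*Q + Q = Q + N*Q)
s(l, j) = 3 - (j + l)/(-5 + j) (s(l, j) = 3 - (l + j)/(j - 5) = 3 - (j + l)/(-5 + j))
G = -10 (G = -4 - 1*6 = -4 - 6 = -10)
4010 + T(5, -4)*(s(2, -5) + (G - 1*16)) = 4010 + (5*(1 - 4))*((-15 - 1*2 + 2*(-5))/(-5 - 5) + (-10 - 1*16)) = 4010 + (5*(-3))*((-15 - 2 - 10)/(-10) + (-10 - 16)) = 4010 - 15*(-⅒*(-27) - 26) = 4010 - 15*(27/10 - 26) = 4010 - 15*(-233/10) = 4010 + 699/2 = 8719/2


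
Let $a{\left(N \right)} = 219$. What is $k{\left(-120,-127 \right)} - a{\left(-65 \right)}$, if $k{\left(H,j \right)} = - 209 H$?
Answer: $24861$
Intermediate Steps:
$k{\left(-120,-127 \right)} - a{\left(-65 \right)} = \left(-209\right) \left(-120\right) - 219 = 25080 - 219 = 24861$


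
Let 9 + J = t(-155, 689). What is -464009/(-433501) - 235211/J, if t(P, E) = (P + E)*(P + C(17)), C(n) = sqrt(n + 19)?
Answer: 138887719886/34495842075 ≈ 4.0262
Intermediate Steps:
C(n) = sqrt(19 + n)
t(P, E) = (6 + P)*(E + P) (t(P, E) = (P + E)*(P + sqrt(19 + 17)) = (E + P)*(P + sqrt(36)) = (E + P)*(P + 6) = (E + P)*(6 + P) = (6 + P)*(E + P))
J = -79575 (J = -9 + ((-155)**2 + 6*689 + 6*(-155) + 689*(-155)) = -9 + (24025 + 4134 - 930 - 106795) = -9 - 79566 = -79575)
-464009/(-433501) - 235211/J = -464009/(-433501) - 235211/(-79575) = -464009*(-1/433501) - 235211*(-1/79575) = 464009/433501 + 235211/79575 = 138887719886/34495842075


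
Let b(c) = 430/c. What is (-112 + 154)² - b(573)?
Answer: 1010342/573 ≈ 1763.3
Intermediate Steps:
(-112 + 154)² - b(573) = (-112 + 154)² - 430/573 = 42² - 430/573 = 1764 - 1*430/573 = 1764 - 430/573 = 1010342/573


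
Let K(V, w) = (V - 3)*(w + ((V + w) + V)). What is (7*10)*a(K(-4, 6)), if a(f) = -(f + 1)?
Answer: 1890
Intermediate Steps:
K(V, w) = (-3 + V)*(2*V + 2*w) (K(V, w) = (-3 + V)*(w + (w + 2*V)) = (-3 + V)*(2*V + 2*w))
a(f) = -1 - f (a(f) = -(1 + f) = -1 - f)
(7*10)*a(K(-4, 6)) = (7*10)*(-1 - (-6*(-4) - 6*6 + 2*(-4)² + 2*(-4)*6)) = 70*(-1 - (24 - 36 + 2*16 - 48)) = 70*(-1 - (24 - 36 + 32 - 48)) = 70*(-1 - 1*(-28)) = 70*(-1 + 28) = 70*27 = 1890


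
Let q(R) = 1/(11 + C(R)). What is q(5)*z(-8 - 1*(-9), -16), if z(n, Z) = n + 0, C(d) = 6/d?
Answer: 5/61 ≈ 0.081967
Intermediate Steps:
q(R) = 1/(11 + 6/R)
z(n, Z) = n
q(5)*z(-8 - 1*(-9), -16) = (5/(6 + 11*5))*(-8 - 1*(-9)) = (5/(6 + 55))*(-8 + 9) = (5/61)*1 = 5/61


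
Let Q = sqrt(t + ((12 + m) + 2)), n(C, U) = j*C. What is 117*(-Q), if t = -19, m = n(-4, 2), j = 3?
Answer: -117*I*sqrt(17) ≈ -482.4*I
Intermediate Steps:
n(C, U) = 3*C
m = -12 (m = 3*(-4) = -12)
Q = I*sqrt(17) (Q = sqrt(-19 + ((12 - 12) + 2)) = sqrt(-19 + (0 + 2)) = sqrt(-19 + 2) = sqrt(-17) = I*sqrt(17) ≈ 4.1231*I)
117*(-Q) = 117*(-I*sqrt(17)) = -117*I*sqrt(17)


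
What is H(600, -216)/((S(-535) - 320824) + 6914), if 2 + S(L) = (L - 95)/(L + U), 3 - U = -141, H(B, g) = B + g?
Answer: -75072/61369481 ≈ -0.0012233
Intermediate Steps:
U = 144 (U = 3 - 1*(-141) = 3 + 141 = 144)
S(L) = -2 + (-95 + L)/(144 + L) (S(L) = -2 + (L - 95)/(L + 144) = -2 + (-95 + L)/(144 + L))
H(600, -216)/((S(-535) - 320824) + 6914) = (600 - 216)/(((-383 - 1*(-535))/(144 - 535) - 320824) + 6914) = 384/(((-383 + 535)/(-391) - 320824) + 6914) = 384/((-1/391*152 - 320824) + 6914) = 384/((-152/391 - 320824) + 6914) = 384/(-125442336/391 + 6914) = 384/(-122738962/391) = 384*(-391/122738962) = -75072/61369481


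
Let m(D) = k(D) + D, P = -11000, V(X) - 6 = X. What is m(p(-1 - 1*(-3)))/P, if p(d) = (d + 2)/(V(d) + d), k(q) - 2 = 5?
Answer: -37/55000 ≈ -0.00067273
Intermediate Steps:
V(X) = 6 + X
k(q) = 7 (k(q) = 2 + 5 = 7)
p(d) = (2 + d)/(6 + 2*d) (p(d) = (d + 2)/((6 + d) + d) = (2 + d)/(6 + 2*d))
m(D) = 7 + D
m(p(-1 - 1*(-3)))/P = (7 + (2 + (-1 - 1*(-3)))/(2*(3 + (-1 - 1*(-3)))))/(-11000) = (7 + (2 + (-1 + 3))/(2*(3 + (-1 + 3))))*(-1/11000) = (7 + (2 + 2)/(2*(3 + 2)))*(-1/11000) = (7 + (½)*4/5)*(-1/11000) = (7 + (½)*(⅕)*4)*(-1/11000) = (7 + ⅖)*(-1/11000) = (37/5)*(-1/11000) = -37/55000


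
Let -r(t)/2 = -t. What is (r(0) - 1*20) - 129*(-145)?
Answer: 18685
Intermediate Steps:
r(t) = 2*t (r(t) = -(-2)*t = 2*t)
(r(0) - 1*20) - 129*(-145) = (2*0 - 1*20) - 129*(-145) = (0 - 20) + 18705 = -20 + 18705 = 18685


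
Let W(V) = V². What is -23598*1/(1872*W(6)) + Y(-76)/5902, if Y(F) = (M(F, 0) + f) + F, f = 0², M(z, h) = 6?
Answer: -102559/283296 ≈ -0.36202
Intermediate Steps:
f = 0
Y(F) = 6 + F (Y(F) = (6 + 0) + F = 6 + F)
-23598*1/(1872*W(6)) + Y(-76)/5902 = -23598/(6²*1872) + (6 - 76)/5902 = -23598/(36*1872) - 70*1/5902 = -23598/67392 - 35/2951 = -23598*1/67392 - 35/2951 = -437/1248 - 35/2951 = -102559/283296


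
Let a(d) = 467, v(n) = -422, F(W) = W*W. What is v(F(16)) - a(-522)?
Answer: -889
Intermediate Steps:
F(W) = W**2
v(F(16)) - a(-522) = -422 - 1*467 = -422 - 467 = -889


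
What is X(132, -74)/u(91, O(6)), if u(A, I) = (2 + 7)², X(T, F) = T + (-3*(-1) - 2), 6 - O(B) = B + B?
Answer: 133/81 ≈ 1.6420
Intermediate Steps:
O(B) = 6 - 2*B (O(B) = 6 - (B + B) = 6 - 2*B)
X(T, F) = 1 + T (X(T, F) = T + (3 - 2) = T + 1 = 1 + T)
u(A, I) = 81 (u(A, I) = 9² = 81)
X(132, -74)/u(91, O(6)) = (1 + 132)/81 = 133*(1/81) = 133/81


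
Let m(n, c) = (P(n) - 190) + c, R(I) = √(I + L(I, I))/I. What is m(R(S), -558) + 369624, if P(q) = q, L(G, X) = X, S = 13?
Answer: 368876 + √26/13 ≈ 3.6888e+5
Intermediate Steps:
R(I) = √2/√I (R(I) = √(I + I)/I = √(2*I)/I = (√2*√I)/I = √2/√I)
m(n, c) = -190 + c + n (m(n, c) = (n - 190) + c = (-190 + n) + c = -190 + c + n)
m(R(S), -558) + 369624 = (-190 - 558 + √2/√13) + 369624 = (-190 - 558 + √2*(√13/13)) + 369624 = (-190 - 558 + √26/13) + 369624 = (-748 + √26/13) + 369624 = 368876 + √26/13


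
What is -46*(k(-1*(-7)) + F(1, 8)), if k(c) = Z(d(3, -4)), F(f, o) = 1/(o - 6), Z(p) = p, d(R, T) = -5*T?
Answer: -943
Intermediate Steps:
F(f, o) = 1/(-6 + o)
k(c) = 20 (k(c) = -5*(-4) = 20)
-46*(k(-1*(-7)) + F(1, 8)) = -46*(20 + 1/(-6 + 8)) = -46*(20 + 1/2) = -46*(20 + ½) = -46*41/2 = -943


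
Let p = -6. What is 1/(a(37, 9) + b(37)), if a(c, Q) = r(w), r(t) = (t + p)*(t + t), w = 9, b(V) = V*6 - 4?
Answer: 1/272 ≈ 0.0036765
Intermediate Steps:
b(V) = -4 + 6*V (b(V) = 6*V - 4 = -4 + 6*V)
r(t) = 2*t*(-6 + t) (r(t) = (t - 6)*(t + t) = (-6 + t)*(2*t) = 2*t*(-6 + t))
a(c, Q) = 54 (a(c, Q) = 2*9*(-6 + 9) = 2*9*3 = 54)
1/(a(37, 9) + b(37)) = 1/(54 + (-4 + 6*37)) = 1/(54 + (-4 + 222)) = 1/(54 + 218) = 1/272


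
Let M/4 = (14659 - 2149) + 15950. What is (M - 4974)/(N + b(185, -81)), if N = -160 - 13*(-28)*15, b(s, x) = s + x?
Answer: 54433/2702 ≈ 20.145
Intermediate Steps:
M = 113840 (M = 4*((14659 - 2149) + 15950) = 4*(12510 + 15950) = 4*28460 = 113840)
N = 5300 (N = -160 + 364*15 = -160 + 5460 = 5300)
(M - 4974)/(N + b(185, -81)) = (113840 - 4974)/(5300 + (185 - 81)) = 108866/(5300 + 104) = 108866/5404 = 108866*(1/5404) = 54433/2702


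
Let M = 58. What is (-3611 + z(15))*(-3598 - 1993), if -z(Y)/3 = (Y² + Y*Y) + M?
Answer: 28709785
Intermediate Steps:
z(Y) = -174 - 6*Y² (z(Y) = -3*((Y² + Y*Y) + 58) = -3*((Y² + Y²) + 58) = -3*(2*Y² + 58) = -3*(58 + 2*Y²) = -174 - 6*Y²)
(-3611 + z(15))*(-3598 - 1993) = (-3611 + (-174 - 6*15²))*(-3598 - 1993) = (-3611 + (-174 - 6*225))*(-5591) = (-3611 + (-174 - 1350))*(-5591) = (-3611 - 1524)*(-5591) = -5135*(-5591) = 28709785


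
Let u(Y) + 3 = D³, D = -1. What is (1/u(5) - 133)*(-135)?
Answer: 71955/4 ≈ 17989.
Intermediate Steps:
u(Y) = -4 (u(Y) = -3 + (-1)³ = -3 - 1 = -4)
(1/u(5) - 133)*(-135) = (1/(-4) - 133)*(-135) = (-¼ - 133)*(-135) = -533/4*(-135) = 71955/4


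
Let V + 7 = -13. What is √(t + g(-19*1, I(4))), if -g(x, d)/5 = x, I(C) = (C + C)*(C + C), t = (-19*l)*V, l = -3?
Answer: I*√1045 ≈ 32.326*I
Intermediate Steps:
V = -20 (V = -7 - 13 = -20)
t = -1140 (t = -19*(-3)*(-20) = 57*(-20) = -1140)
I(C) = 4*C² (I(C) = (2*C)*(2*C) = 4*C²)
g(x, d) = -5*x
√(t + g(-19*1, I(4))) = √(-1140 - (-95)) = √(-1140 - 5*(-19)) = √(-1140 + 95) = √(-1045) = I*√1045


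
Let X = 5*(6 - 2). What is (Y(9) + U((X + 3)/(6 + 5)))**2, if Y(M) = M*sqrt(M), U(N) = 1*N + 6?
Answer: 148996/121 ≈ 1231.4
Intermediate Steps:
X = 20 (X = 5*4 = 20)
U(N) = 6 + N (U(N) = N + 6 = 6 + N)
Y(M) = M**(3/2)
(Y(9) + U((X + 3)/(6 + 5)))**2 = (9**(3/2) + (6 + (20 + 3)/(6 + 5)))**2 = (27 + (6 + 23/11))**2 = (27 + 89/11)**2 = (386/11)**2 = 148996/121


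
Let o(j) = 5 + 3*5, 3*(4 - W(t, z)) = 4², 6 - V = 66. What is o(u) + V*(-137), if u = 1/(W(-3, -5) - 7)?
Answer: 8240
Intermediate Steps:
V = -60 (V = 6 - 1*66 = 6 - 66 = -60)
W(t, z) = -4/3 (W(t, z) = 4 - ⅓*4² = 4 - ⅓*16 = 4 - 16/3 = -4/3)
u = -3/25 (u = 1/(-4/3 - 7) = 1/(-25/3) = -3/25 ≈ -0.12000)
o(j) = 20 (o(j) = 5 + 15 = 20)
o(u) + V*(-137) = 20 - 60*(-137) = 20 + 8220 = 8240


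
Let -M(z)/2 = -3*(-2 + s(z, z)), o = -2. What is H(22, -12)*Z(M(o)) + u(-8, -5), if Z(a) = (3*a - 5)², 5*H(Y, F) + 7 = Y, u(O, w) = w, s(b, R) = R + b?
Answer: 38302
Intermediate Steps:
H(Y, F) = -7/5 + Y/5
M(z) = -12 + 12*z (M(z) = -(-6)*(-2 + (z + z)) = -(-6)*(-2 + 2*z) = -2*(6 - 6*z) = -12 + 12*z)
Z(a) = (-5 + 3*a)²
H(22, -12)*Z(M(o)) + u(-8, -5) = (-7/5 + (⅕)*22)*(-5 + 3*(-12 + 12*(-2)))² - 5 = (-7/5 + 22/5)*(-5 + 3*(-12 - 24))² - 5 = 3*(-5 + 3*(-36))² - 5 = 3*(-5 - 108)² - 5 = 3*(-113)² - 5 = 3*12769 - 5 = 38307 - 5 = 38302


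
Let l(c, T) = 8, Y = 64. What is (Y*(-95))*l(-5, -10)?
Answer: -48640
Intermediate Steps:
(Y*(-95))*l(-5, -10) = (64*(-95))*8 = -6080*8 = -48640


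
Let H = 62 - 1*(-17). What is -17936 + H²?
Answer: -11695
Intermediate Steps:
H = 79 (H = 62 + 17 = 79)
-17936 + H² = -17936 + 79² = -17936 + 6241 = -11695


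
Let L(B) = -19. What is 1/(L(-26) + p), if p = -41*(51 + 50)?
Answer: -1/4160 ≈ -0.00024038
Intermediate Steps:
p = -4141 (p = -41*101 = -4141)
1/(L(-26) + p) = 1/(-19 - 4141) = 1/(-4160) = -1/4160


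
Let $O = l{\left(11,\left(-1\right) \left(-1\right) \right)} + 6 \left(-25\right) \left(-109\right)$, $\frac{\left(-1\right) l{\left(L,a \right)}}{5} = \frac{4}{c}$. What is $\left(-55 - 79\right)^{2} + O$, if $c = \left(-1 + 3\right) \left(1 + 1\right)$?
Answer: $34301$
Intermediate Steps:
$c = 4$ ($c = 2 \cdot 2 = 4$)
$l{\left(L,a \right)} = -5$ ($l{\left(L,a \right)} = - 5 \cdot \frac{4}{4} = - 5 \cdot 4 \cdot \frac{1}{4} = \left(-5\right) 1 = -5$)
$O = 16345$ ($O = -5 + 6 \left(-25\right) \left(-109\right) = -5 - -16350 = -5 + 16350 = 16345$)
$\left(-55 - 79\right)^{2} + O = \left(-55 - 79\right)^{2} + 16345 = \left(-134\right)^{2} + 16345 = 17956 + 16345 = 34301$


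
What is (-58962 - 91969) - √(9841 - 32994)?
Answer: -150931 - 13*I*√137 ≈ -1.5093e+5 - 152.16*I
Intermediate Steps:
(-58962 - 91969) - √(9841 - 32994) = -150931 - √(-23153) = -150931 - 13*I*√137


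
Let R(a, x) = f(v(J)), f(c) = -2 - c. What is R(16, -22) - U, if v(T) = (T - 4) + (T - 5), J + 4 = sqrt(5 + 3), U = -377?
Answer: 392 - 4*sqrt(2) ≈ 386.34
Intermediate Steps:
J = -4 + 2*sqrt(2) (J = -4 + sqrt(5 + 3) = -4 + sqrt(8) = -4 + 2*sqrt(2) ≈ -1.1716)
v(T) = -9 + 2*T (v(T) = (-4 + T) + (-5 + T) = -9 + 2*T)
R(a, x) = 15 - 4*sqrt(2) (R(a, x) = -2 - (-9 + 2*(-4 + 2*sqrt(2))) = -2 - (-9 + (-8 + 4*sqrt(2))) = -2 - (-17 + 4*sqrt(2)) = -2 + (17 - 4*sqrt(2)) = 15 - 4*sqrt(2))
R(16, -22) - U = (15 - 4*sqrt(2)) - 1*(-377) = (15 - 4*sqrt(2)) + 377 = 392 - 4*sqrt(2)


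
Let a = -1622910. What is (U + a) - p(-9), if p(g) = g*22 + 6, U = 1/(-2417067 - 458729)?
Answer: -4666605933529/2875796 ≈ -1.6227e+6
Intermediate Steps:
U = -1/2875796 (U = 1/(-2875796) = -1/2875796 ≈ -3.4773e-7)
p(g) = 6 + 22*g (p(g) = 22*g + 6 = 6 + 22*g)
(U + a) - p(-9) = (-1/2875796 - 1622910) - (6 + 22*(-9)) = -4667158086361/2875796 - (6 - 198) = -4667158086361/2875796 - 1*(-192) = -4667158086361/2875796 + 192 = -4666605933529/2875796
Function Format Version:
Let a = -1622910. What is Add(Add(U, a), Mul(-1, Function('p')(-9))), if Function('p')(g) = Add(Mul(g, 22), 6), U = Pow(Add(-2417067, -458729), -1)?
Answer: Rational(-4666605933529, 2875796) ≈ -1.6227e+6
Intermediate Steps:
U = Rational(-1, 2875796) (U = Pow(-2875796, -1) = Rational(-1, 2875796) ≈ -3.4773e-7)
Function('p')(g) = Add(6, Mul(22, g)) (Function('p')(g) = Add(Mul(22, g), 6) = Add(6, Mul(22, g)))
Add(Add(U, a), Mul(-1, Function('p')(-9))) = Add(Add(Rational(-1, 2875796), -1622910), Mul(-1, Add(6, Mul(22, -9)))) = Add(Rational(-4667158086361, 2875796), Mul(-1, Add(6, -198))) = Add(Rational(-4667158086361, 2875796), Mul(-1, -192)) = Add(Rational(-4667158086361, 2875796), 192) = Rational(-4666605933529, 2875796)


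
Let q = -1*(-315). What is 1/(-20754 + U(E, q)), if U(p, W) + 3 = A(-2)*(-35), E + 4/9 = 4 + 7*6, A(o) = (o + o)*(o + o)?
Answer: -1/21317 ≈ -4.6911e-5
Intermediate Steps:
A(o) = 4*o² (A(o) = (2*o)*(2*o) = 4*o²)
E = 410/9 (E = -4/9 + (4 + 7*6) = -4/9 + (4 + 42) = -4/9 + 46 = 410/9 ≈ 45.556)
q = 315
U(p, W) = -563 (U(p, W) = -3 + (4*(-2)²)*(-35) = -3 + (4*4)*(-35) = -3 + 16*(-35) = -3 - 560 = -563)
1/(-20754 + U(E, q)) = 1/(-20754 - 563) = 1/(-21317) = -1/21317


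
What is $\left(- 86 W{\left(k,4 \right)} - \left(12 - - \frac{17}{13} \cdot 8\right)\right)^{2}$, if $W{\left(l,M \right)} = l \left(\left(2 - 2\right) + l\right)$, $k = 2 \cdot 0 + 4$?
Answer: $\frac{330512400}{169} \approx 1.9557 \cdot 10^{6}$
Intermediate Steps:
$k = 4$ ($k = 0 + 4 = 4$)
$W{\left(l,M \right)} = l^{2}$ ($W{\left(l,M \right)} = l \left(0 + l\right) = l l = l^{2}$)
$\left(- 86 W{\left(k,4 \right)} - \left(12 - - \frac{17}{13} \cdot 8\right)\right)^{2} = \left(- 86 \cdot 4^{2} - \left(12 - - \frac{17}{13} \cdot 8\right)\right)^{2} = \left(\left(-86\right) 16 - \left(12 - \left(-17\right) \frac{1}{13} \cdot 8\right)\right)^{2} = \left(-1376 - \frac{292}{13}\right)^{2} = \left(- \frac{18180}{13}\right)^{2} = \frac{330512400}{169}$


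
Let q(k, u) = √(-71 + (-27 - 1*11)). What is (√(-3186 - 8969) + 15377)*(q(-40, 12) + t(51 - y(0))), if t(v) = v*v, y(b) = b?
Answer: (2601 + I*√109)*(15377 + I*√12155) ≈ 3.9994e+7 + 4.473e+5*I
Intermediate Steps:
q(k, u) = I*√109 (q(k, u) = √(-71 + (-27 - 11)) = √(-71 - 38) = √(-109) = I*√109)
t(v) = v²
(√(-3186 - 8969) + 15377)*(q(-40, 12) + t(51 - y(0))) = (√(-3186 - 8969) + 15377)*(I*√109 + (51 - 1*0)²) = (√(-12155) + 15377)*(I*√109 + (51 + 0)²) = (I*√12155 + 15377)*(I*√109 + 51²) = (15377 + I*√12155)*(I*√109 + 2601) = (15377 + I*√12155)*(2601 + I*√109) = (2601 + I*√109)*(15377 + I*√12155)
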